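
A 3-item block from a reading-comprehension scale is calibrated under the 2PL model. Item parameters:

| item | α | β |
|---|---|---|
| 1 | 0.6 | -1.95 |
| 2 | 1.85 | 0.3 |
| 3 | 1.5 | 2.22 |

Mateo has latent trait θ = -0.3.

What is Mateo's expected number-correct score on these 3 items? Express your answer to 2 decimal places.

1.00

P(θ) = 1 / (1 + exp(−α(θ − β)))
P_1 = 1/(1+e^{-0.9900}) = 0.7291
P_2 = 1/(1+e^{1.1100}) = 0.2479
P_3 = 1/(1+e^{3.7800}) = 0.0223
E[score] = 0.7291 + 0.2479 + 0.0223 = 0.9993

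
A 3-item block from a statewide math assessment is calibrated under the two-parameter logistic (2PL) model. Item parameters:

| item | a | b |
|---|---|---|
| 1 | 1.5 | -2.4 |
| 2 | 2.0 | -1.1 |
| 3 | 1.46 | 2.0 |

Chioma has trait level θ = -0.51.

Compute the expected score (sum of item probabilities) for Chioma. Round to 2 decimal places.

1.73

P(θ) = 1 / (1 + exp(−a(θ − b)))
P_1 = 1/(1+e^{-2.8350}) = 0.9445
P_2 = 1/(1+e^{-1.1800}) = 0.7649
P_3 = 1/(1+e^{3.6646}) = 0.0250
E[score] = 0.9445 + 0.7649 + 0.0250 = 1.7345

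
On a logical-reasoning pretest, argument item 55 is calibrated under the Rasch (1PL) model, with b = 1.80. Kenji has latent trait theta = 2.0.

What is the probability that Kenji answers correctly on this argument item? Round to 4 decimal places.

P(theta) = 1 / (1 + exp(−(theta − b)))
Exponent: (2.0 − 1.80) = 0.2000
1/(1 + e^{-0.2000}) = 0.5498
P = 0.5498

0.5498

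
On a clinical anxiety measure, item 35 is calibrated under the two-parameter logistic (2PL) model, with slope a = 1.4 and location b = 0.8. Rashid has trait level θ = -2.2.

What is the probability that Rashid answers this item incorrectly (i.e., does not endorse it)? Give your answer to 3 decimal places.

P(θ) = 1 / (1 + exp(−a(θ − b)))
Exponent: 1.4 × (-2.2 − 0.8) = -4.2000
1/(1 + e^{4.2000}) = 0.0148
P(incorrect) = 1 − 0.0148 = 0.9852

0.985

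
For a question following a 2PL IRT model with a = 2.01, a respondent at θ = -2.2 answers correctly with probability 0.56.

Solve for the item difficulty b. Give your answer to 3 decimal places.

-2.320

P(θ) = 1 / (1 + exp(−a(θ − b)))
logit(0.56) = ln(0.56/0.44) = 0.2412
b = θ − logit/(a) = -2.2 − 0.2412/2.0100 = -2.3200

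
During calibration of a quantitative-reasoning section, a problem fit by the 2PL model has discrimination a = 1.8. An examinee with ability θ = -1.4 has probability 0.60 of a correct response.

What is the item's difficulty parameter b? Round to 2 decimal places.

-1.63

P(θ) = 1 / (1 + exp(−a(θ − b)))
logit(0.60) = ln(0.60/0.40) = 0.4055
b = θ − logit/(a) = -1.4 − 0.4055/1.8000 = -1.6253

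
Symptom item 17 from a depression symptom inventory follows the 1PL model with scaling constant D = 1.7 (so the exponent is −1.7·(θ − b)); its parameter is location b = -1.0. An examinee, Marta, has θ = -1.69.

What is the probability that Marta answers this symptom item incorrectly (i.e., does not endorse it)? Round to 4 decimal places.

0.7637

P(θ) = 1 / (1 + exp(−D·(θ − b)))
Exponent: 1.7 × (-1.69 − (-1.0)) = -1.1730
1/(1 + e^{1.1730}) = 0.2363
P = 0.2363
P(incorrect) = 1 − 0.2363 = 0.7637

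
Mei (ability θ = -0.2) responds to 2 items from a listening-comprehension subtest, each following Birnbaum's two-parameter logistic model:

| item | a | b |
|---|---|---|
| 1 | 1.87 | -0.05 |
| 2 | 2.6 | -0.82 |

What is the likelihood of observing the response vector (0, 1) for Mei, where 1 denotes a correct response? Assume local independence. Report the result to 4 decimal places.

P(θ) = 1 / (1 + exp(−a(θ − b)))
P_1 = 1/(1+e^{0.2805}) = 0.4303
P_2 = 1/(1+e^{-1.6120}) = 0.8337
L = (1−P_1) × P_2 = 0.5697 × 0.8337 = 0.47493

0.4749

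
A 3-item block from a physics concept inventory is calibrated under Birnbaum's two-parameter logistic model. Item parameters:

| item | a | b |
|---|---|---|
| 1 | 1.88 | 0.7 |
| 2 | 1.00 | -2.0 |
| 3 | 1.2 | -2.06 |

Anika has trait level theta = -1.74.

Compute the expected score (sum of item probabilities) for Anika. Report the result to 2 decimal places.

P(theta) = 1 / (1 + exp(−a(theta − b)))
P_1 = 1/(1+e^{4.5872}) = 0.0101
P_2 = 1/(1+e^{-0.2600}) = 0.5646
P_3 = 1/(1+e^{-0.3840}) = 0.5948
E[score] = 0.0101 + 0.5646 + 0.5948 = 1.1696

1.17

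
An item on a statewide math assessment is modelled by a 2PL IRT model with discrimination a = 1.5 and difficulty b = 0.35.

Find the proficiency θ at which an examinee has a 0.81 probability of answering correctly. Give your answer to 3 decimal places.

1.317

P(θ) = 1 / (1 + exp(−a(θ − b)))
logit = ln(0.8100/0.1900) = 1.4500
θ = b + logit/(a) = 0.35 + 1.4500/1.5000 = 1.3167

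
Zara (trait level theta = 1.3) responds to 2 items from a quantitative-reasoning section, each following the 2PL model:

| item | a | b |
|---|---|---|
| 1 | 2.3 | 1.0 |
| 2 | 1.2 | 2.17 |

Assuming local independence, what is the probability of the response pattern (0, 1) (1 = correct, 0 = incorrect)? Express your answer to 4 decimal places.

P(theta) = 1 / (1 + exp(−a(theta − b)))
P_1 = 1/(1+e^{-0.6900}) = 0.6660
P_2 = 1/(1+e^{1.0440}) = 0.2604
L = (1−P_1) × P_2 = 0.3340 × 0.2604 = 0.08698

0.0870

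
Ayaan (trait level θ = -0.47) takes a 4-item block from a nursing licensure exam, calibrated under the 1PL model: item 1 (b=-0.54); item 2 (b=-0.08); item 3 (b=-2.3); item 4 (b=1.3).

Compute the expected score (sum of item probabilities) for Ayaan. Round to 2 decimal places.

1.93

P(θ) = 1 / (1 + exp(−(θ − b)))
P_1 = 1/(1+e^{-0.0700}) = 0.5175
P_2 = 1/(1+e^{0.3900}) = 0.4037
P_3 = 1/(1+e^{-1.8300}) = 0.8618
P_4 = 1/(1+e^{1.7700}) = 0.1455
E[score] = 0.5175 + 0.4037 + 0.8618 + 0.1455 = 1.9285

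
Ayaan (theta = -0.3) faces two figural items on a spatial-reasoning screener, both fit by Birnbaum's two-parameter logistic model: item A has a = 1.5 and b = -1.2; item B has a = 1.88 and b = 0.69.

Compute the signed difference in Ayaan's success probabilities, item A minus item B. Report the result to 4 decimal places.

P(theta) = 1 / (1 + exp(−a(theta − b)))
P_A = 0.7941
P_B = 0.1346
P_A − P_B = 0.6596

0.6596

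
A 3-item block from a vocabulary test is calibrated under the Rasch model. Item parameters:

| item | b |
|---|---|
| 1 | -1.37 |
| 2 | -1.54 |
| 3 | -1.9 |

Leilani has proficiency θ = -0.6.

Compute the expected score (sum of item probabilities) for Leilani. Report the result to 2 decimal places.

2.19

P(θ) = 1 / (1 + exp(−(θ − b)))
P_1 = 1/(1+e^{-0.7700}) = 0.6835
P_2 = 1/(1+e^{-0.9400}) = 0.7191
P_3 = 1/(1+e^{-1.3000}) = 0.7858
E[score] = 0.6835 + 0.7191 + 0.7858 = 2.1885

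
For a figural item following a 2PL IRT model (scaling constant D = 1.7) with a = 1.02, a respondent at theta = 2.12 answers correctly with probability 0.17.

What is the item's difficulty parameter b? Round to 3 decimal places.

P(theta) = 1 / (1 + exp(−D·a(theta − b)))
logit(0.17) = ln(0.17/0.83) = -1.5856
b = theta − logit/(1.7·a) = 2.12 − (-1.5856)/1.7340 = 3.0344

3.034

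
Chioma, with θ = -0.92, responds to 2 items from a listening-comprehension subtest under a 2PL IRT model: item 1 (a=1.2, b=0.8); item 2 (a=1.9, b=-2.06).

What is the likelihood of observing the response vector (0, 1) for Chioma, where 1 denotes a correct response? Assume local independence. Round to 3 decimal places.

P(θ) = 1 / (1 + exp(−a(θ − b)))
P_1 = 1/(1+e^{2.0640}) = 0.1126
P_2 = 1/(1+e^{-2.1660}) = 0.8972
L = (1−P_1) × P_2 = 0.8874 × 0.8972 = 0.79609

0.796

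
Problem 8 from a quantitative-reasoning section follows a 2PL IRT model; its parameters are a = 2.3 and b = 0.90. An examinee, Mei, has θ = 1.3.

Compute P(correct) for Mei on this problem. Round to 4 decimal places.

P(θ) = 1 / (1 + exp(−a(θ − b)))
Exponent: 2.3 × (1.3 − 0.90) = 0.9200
1/(1 + e^{-0.9200}) = 0.7150

0.7150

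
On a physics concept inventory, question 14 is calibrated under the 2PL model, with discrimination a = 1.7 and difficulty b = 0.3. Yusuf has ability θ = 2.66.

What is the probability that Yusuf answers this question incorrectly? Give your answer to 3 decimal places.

0.018

P(θ) = 1 / (1 + exp(−a(θ − b)))
Exponent: 1.7 × (2.66 − 0.3) = 4.0120
1/(1 + e^{-4.0120}) = 0.9822
P(incorrect) = 1 − 0.9822 = 0.0178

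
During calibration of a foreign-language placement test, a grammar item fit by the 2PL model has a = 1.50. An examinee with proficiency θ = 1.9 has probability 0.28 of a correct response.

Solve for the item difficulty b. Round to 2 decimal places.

2.53

P(θ) = 1 / (1 + exp(−a(θ − b)))
logit(0.28) = ln(0.28/0.72) = -0.9445
b = θ − logit/(a) = 1.9 − (-0.9445)/1.5000 = 2.5296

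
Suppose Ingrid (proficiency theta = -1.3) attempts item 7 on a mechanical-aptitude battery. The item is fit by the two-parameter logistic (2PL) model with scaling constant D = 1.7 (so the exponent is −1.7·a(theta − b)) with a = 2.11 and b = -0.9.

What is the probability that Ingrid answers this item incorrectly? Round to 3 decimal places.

P(theta) = 1 / (1 + exp(−D·a(theta − b)))
Exponent: 1.7 × 2.11 × (-1.3 − (-0.9)) = -1.4348
1/(1 + e^{1.4348}) = 0.1924
P = 0.1924
P(incorrect) = 1 − 0.1924 = 0.8076

0.808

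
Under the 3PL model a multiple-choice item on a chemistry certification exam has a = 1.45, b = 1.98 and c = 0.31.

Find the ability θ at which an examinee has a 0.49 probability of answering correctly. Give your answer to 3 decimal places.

P(θ) = c + (1 − c) · 1 / (1 + exp(−a(θ − b)))
Remove guessing floor: (0.49 − 0.31)/(1 − 0.31) = 0.2609
logit = ln(0.2609/0.7391) = -1.0415
θ = b + logit/(a) = 1.98 + (-1.0415)/1.4500 = 1.2618

1.262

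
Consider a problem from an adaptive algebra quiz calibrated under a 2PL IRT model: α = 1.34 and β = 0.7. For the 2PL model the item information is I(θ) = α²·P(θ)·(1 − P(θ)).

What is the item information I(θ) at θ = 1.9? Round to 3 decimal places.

P = 1/(1+e^{-1.6080}) = 0.8331
P(1−P) = 0.8331 × 0.1669 = 0.1390
I = α² × P(1−P) = 1.34² × 0.1390 = 0.24963

0.250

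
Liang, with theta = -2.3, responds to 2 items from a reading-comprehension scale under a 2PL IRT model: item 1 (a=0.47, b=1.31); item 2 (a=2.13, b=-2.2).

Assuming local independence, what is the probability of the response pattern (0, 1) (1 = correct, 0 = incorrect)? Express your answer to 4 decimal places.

0.3777

P(theta) = 1 / (1 + exp(−a(theta − b)))
P_1 = 1/(1+e^{1.6967}) = 0.1549
P_2 = 1/(1+e^{0.2130}) = 0.4470
L = (1−P_1) × P_2 = 0.8451 × 0.4470 = 0.37772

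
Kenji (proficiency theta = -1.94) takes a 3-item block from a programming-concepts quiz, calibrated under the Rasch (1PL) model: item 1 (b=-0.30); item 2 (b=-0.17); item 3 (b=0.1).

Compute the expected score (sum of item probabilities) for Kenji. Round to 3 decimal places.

0.423

P(theta) = 1 / (1 + exp(−(theta − b)))
P_1 = 1/(1+e^{1.6400}) = 0.1625
P_2 = 1/(1+e^{1.7700}) = 0.1455
P_3 = 1/(1+e^{2.0400}) = 0.1151
E[score] = 0.1625 + 0.1455 + 0.1151 = 0.4231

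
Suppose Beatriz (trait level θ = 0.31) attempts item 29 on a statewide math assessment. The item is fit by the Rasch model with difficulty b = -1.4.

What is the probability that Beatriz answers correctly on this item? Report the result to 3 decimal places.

0.847

P(θ) = 1 / (1 + exp(−(θ − b)))
Exponent: (0.31 − (-1.4)) = 1.7100
1/(1 + e^{-1.7100}) = 0.8468
P = 0.8468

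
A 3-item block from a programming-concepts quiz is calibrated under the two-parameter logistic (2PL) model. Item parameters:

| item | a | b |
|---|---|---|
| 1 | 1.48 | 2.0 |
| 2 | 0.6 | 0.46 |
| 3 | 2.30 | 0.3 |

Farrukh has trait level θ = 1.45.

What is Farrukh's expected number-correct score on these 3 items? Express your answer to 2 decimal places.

1.89

P(θ) = 1 / (1 + exp(−a(θ − b)))
P_1 = 1/(1+e^{0.8140}) = 0.3070
P_2 = 1/(1+e^{-0.5940}) = 0.6443
P_3 = 1/(1+e^{-2.6450}) = 0.9337
E[score] = 0.3070 + 0.6443 + 0.9337 = 1.8850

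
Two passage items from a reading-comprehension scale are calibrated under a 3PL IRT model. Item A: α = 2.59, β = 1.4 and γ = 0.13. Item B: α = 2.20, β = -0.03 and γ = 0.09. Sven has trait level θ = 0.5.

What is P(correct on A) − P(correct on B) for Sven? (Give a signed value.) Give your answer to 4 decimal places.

-0.5767

P(θ) = γ + (1 − γ) · 1 / (1 + exp(−α(θ − β)))
P_A = 0.2071
P_B = 0.7838
P_A − P_B = -0.5767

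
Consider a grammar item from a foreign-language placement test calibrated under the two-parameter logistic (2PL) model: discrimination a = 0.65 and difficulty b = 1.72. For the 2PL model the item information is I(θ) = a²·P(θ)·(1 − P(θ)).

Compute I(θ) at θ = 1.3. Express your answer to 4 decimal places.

0.1037

P = 1/(1+e^{0.2730}) = 0.4322
P(1−P) = 0.4322 × 0.5678 = 0.2454
I = a² × P(1−P) = 0.65² × 0.2454 = 0.10368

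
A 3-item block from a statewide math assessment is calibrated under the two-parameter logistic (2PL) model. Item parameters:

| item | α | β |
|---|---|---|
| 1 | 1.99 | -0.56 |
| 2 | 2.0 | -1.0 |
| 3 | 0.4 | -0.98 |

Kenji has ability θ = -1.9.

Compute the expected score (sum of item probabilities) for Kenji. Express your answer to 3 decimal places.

P(θ) = 1 / (1 + exp(−α(θ − β)))
P_1 = 1/(1+e^{2.6666}) = 0.0650
P_2 = 1/(1+e^{1.8000}) = 0.1419
P_3 = 1/(1+e^{0.3680}) = 0.4090
E[score] = 0.0650 + 0.1419 + 0.4090 = 0.6158

0.616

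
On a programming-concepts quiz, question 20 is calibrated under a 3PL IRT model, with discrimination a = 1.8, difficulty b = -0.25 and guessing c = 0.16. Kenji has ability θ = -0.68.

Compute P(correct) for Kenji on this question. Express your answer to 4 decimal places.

0.4251

P(θ) = c + (1 − c) · 1 / (1 + exp(−a(θ − b)))
Exponent: 1.8 × (-0.68 − (-0.25)) = -0.7740
1/(1 + e^{0.7740}) = 0.3156
P = 0.16 + 0.84 × 0.3156 = 0.4251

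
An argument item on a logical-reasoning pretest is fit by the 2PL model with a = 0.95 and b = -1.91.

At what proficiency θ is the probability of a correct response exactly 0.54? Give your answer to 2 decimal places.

P(θ) = 1 / (1 + exp(−a(θ − b)))
logit = ln(0.5400/0.4600) = 0.1603
θ = b + logit/(a) = -1.91 + 0.1603/0.9500 = -1.7412

-1.74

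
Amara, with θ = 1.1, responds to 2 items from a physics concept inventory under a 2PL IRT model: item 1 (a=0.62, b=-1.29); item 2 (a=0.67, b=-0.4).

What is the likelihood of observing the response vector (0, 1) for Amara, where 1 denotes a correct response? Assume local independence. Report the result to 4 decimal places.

0.1355

P(θ) = 1 / (1 + exp(−a(θ − b)))
P_1 = 1/(1+e^{-1.4818}) = 0.8148
P_2 = 1/(1+e^{-1.0050}) = 0.7320
L = (1−P_1) × P_2 = 0.1852 × 0.7320 = 0.13554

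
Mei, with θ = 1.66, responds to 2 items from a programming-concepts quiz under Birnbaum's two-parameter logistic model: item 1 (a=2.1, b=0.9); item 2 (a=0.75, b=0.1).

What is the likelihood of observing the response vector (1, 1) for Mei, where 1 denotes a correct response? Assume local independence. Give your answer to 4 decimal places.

P(θ) = 1 / (1 + exp(−a(θ − b)))
P_1 = 1/(1+e^{-1.5960}) = 0.8315
P_2 = 1/(1+e^{-1.1700}) = 0.7631
L = P_1 × P_2 = 0.8315 × 0.7631 = 0.63452

0.6345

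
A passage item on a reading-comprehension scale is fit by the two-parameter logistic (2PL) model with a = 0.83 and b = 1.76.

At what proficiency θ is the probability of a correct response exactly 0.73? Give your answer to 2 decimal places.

P(θ) = 1 / (1 + exp(−a(θ − b)))
logit = ln(0.7300/0.2700) = 0.9946
θ = b + logit/(a) = 1.76 + 0.9946/0.8300 = 2.9583

2.96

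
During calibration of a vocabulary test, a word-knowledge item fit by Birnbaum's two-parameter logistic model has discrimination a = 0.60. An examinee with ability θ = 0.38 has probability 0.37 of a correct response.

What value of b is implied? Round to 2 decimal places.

1.27

P(θ) = 1 / (1 + exp(−a(θ − b)))
logit(0.37) = ln(0.37/0.63) = -0.5322
b = θ − logit/(a) = 0.38 − (-0.5322)/0.6000 = 1.2670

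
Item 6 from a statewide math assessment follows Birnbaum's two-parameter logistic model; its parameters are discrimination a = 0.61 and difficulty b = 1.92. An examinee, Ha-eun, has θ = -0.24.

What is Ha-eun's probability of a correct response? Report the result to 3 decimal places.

0.211

P(θ) = 1 / (1 + exp(−a(θ − b)))
Exponent: 0.61 × (-0.24 − 1.92) = -1.3176
1/(1 + e^{1.3176}) = 0.2112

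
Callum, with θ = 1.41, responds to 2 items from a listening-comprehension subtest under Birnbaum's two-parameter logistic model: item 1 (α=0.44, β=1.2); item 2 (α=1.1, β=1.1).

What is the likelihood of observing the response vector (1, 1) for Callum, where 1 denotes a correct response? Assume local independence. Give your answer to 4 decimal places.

P(θ) = 1 / (1 + exp(−α(θ − β)))
P_1 = 1/(1+e^{-0.0924}) = 0.5231
P_2 = 1/(1+e^{-0.3410}) = 0.5844
L = P_1 × P_2 = 0.5231 × 0.5844 = 0.30571

0.3057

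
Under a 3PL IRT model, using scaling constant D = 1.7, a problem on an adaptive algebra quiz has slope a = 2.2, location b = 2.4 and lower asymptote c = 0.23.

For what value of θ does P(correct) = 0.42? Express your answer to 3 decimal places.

2.102

P(θ) = c + (1 − c) · 1 / (1 + exp(−D·a(θ − b)))
Remove guessing floor: (0.42 − 0.23)/(1 − 0.23) = 0.2468
logit = ln(0.2468/0.7532) = -1.1160
θ = b + logit/(1.7·a) = 2.4 + (-1.1160)/3.7400 = 2.1016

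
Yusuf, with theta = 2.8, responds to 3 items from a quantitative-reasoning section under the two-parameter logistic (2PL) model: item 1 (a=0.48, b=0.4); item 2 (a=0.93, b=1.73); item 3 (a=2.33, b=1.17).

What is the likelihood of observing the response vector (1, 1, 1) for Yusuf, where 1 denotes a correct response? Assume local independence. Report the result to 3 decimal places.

0.543

P(theta) = 1 / (1 + exp(−a(theta − b)))
P_1 = 1/(1+e^{-1.1520}) = 0.7599
P_2 = 1/(1+e^{-0.9951}) = 0.7301
P_3 = 1/(1+e^{-3.7979}) = 0.9781
L = P_1 × P_2 × P_3 = 0.7599 × 0.7301 × 0.9781 = 0.54262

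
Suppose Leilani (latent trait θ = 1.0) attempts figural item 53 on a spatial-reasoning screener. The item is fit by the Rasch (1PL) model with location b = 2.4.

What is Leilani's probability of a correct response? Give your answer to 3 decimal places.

0.198

P(θ) = 1 / (1 + exp(−(θ − b)))
Exponent: (1.0 − 2.4) = -1.4000
1/(1 + e^{1.4000}) = 0.1978
P = 0.1978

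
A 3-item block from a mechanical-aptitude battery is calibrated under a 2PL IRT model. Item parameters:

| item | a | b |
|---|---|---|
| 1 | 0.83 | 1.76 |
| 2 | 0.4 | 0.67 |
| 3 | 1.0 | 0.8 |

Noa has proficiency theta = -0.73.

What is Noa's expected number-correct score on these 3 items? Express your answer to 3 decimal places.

P(theta) = 1 / (1 + exp(−a(theta − b)))
P_1 = 1/(1+e^{2.0667}) = 0.1124
P_2 = 1/(1+e^{0.5600}) = 0.3635
P_3 = 1/(1+e^{1.5300}) = 0.1780
E[score] = 0.1124 + 0.3635 + 0.1780 = 0.6539

0.654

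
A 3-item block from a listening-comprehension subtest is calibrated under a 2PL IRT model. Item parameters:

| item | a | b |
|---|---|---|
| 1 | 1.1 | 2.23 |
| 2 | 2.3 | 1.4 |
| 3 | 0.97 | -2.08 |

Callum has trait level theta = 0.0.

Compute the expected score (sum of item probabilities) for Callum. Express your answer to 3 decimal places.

P(theta) = 1 / (1 + exp(−a(theta − b)))
P_1 = 1/(1+e^{2.4530}) = 0.0792
P_2 = 1/(1+e^{3.2200}) = 0.0384
P_3 = 1/(1+e^{-2.0176}) = 0.8826
E[score] = 0.0792 + 0.0384 + 0.8826 = 1.0003

1.000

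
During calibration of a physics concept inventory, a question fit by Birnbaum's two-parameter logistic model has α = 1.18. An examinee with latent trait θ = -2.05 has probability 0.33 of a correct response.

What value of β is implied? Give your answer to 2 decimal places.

-1.45

P(θ) = 1 / (1 + exp(−α(θ − β)))
logit(0.33) = ln(0.33/0.67) = -0.7082
β = θ − logit/(α) = -2.05 − (-0.7082)/1.1800 = -1.4498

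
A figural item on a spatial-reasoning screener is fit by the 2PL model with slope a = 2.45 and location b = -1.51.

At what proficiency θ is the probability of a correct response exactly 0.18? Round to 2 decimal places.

-2.13

P(θ) = 1 / (1 + exp(−a(θ − b)))
logit = ln(0.1800/0.8200) = -1.5163
θ = b + logit/(a) = -1.51 + (-1.5163)/2.4500 = -2.1289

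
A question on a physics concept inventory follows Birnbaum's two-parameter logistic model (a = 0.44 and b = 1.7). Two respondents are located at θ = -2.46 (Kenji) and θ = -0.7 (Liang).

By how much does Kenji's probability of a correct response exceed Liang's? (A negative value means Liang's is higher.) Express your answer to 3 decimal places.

P(θ) = 1 / (1 + exp(−a(θ − b)))
P(Kenji) = 0.1382  [exponent -1.8304]
P(Liang) = 0.2581  [exponent -1.0560]
Difference = 0.1382 − 0.2581 = -0.1199

-0.120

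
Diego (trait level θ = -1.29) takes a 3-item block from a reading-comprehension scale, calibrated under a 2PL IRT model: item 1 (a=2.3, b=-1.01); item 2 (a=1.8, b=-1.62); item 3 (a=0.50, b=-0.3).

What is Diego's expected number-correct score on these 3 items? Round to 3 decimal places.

P(θ) = 1 / (1 + exp(−a(θ − b)))
P_1 = 1/(1+e^{0.6440}) = 0.3443
P_2 = 1/(1+e^{-0.5940}) = 0.6443
P_3 = 1/(1+e^{0.4950}) = 0.3787
E[score] = 0.3443 + 0.6443 + 0.3787 = 1.3673

1.367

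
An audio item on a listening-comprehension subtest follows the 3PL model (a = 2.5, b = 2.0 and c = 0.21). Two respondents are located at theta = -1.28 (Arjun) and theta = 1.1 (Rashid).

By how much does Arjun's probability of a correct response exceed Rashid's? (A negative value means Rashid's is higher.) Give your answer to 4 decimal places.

P(theta) = c + (1 − c) · 1 / (1 + exp(−a(theta − b)))
P(Arjun) = 0.2102  [exponent -8.2000]
P(Rashid) = 0.2853  [exponent -2.2500]
Difference = 0.2102 − 0.2853 = -0.0751

-0.0751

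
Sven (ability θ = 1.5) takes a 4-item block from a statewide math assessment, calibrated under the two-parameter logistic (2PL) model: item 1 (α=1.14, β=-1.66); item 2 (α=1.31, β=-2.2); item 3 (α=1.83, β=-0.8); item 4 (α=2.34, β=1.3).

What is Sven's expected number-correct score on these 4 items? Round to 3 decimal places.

P(θ) = 1 / (1 + exp(−α(θ − β)))
P_1 = 1/(1+e^{-3.6024}) = 0.9735
P_2 = 1/(1+e^{-4.8470}) = 0.9922
P_3 = 1/(1+e^{-4.2090}) = 0.9854
P_4 = 1/(1+e^{-0.4680}) = 0.6149
E[score] = 0.9735 + 0.9922 + 0.9854 + 0.6149 = 3.5659

3.566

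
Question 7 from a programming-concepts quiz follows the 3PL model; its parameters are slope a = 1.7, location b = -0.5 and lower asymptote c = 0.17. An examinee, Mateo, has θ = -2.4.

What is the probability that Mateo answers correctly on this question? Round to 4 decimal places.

0.2016

P(θ) = c + (1 − c) · 1 / (1 + exp(−a(θ − b)))
Exponent: 1.7 × (-2.4 − (-0.5)) = -3.2300
1/(1 + e^{3.2300}) = 0.0381
P = 0.17 + 0.83 × 0.0381 = 0.2016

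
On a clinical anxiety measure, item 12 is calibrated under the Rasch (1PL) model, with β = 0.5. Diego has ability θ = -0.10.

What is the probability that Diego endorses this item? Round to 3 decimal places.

0.354

P(θ) = 1 / (1 + exp(−(θ − β)))
Exponent: (-0.10 − 0.5) = -0.6000
1/(1 + e^{0.6000}) = 0.3543
P = 0.3543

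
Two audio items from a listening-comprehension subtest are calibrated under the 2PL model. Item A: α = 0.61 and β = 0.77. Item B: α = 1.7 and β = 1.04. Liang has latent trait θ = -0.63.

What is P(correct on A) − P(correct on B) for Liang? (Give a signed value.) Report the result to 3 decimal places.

0.243

P(θ) = 1 / (1 + exp(−α(θ − β)))
P_A = 0.2986
P_B = 0.0553
P_A − P_B = 0.2433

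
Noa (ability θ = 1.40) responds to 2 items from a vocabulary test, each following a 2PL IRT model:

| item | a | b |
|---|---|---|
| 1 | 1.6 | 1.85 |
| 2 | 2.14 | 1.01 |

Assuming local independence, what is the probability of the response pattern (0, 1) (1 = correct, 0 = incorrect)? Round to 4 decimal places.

0.4690

P(θ) = 1 / (1 + exp(−a(θ − b)))
P_1 = 1/(1+e^{0.7200}) = 0.3274
P_2 = 1/(1+e^{-0.8346}) = 0.6973
L = (1−P_1) × P_2 = 0.6726 × 0.6973 = 0.46903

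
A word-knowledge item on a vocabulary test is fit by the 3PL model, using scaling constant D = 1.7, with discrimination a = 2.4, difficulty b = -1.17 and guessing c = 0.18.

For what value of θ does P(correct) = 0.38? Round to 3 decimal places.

-1.447

P(θ) = c + (1 − c) · 1 / (1 + exp(−D·a(θ − b)))
Remove guessing floor: (0.38 − 0.18)/(1 − 0.18) = 0.2439
logit = ln(0.2439/0.7561) = -1.1314
θ = b + logit/(1.7·a) = -1.17 + (-1.1314)/4.0800 = -1.4473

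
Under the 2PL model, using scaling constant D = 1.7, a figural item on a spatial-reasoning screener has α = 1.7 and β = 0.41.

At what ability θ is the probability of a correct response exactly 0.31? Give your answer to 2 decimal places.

P(θ) = 1 / (1 + exp(−D·α(θ − β)))
logit = ln(0.3100/0.6900) = -0.8001
θ = β + logit/(1.7·α) = 0.41 + (-0.8001)/2.8900 = 0.1331

0.13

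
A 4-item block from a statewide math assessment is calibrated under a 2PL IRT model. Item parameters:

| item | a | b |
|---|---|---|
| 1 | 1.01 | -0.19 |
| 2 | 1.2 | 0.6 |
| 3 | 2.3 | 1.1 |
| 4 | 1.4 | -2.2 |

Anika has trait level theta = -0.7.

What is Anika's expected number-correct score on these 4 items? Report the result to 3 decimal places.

1.454

P(theta) = 1 / (1 + exp(−a(theta − b)))
P_1 = 1/(1+e^{0.5151}) = 0.3740
P_2 = 1/(1+e^{1.5600}) = 0.1736
P_3 = 1/(1+e^{4.1400}) = 0.0157
P_4 = 1/(1+e^{-2.1000}) = 0.8909
E[score] = 0.3740 + 0.1736 + 0.0157 + 0.8909 = 1.4542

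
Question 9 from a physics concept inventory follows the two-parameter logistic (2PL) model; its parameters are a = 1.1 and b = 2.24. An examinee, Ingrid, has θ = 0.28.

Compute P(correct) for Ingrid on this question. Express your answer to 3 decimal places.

0.104

P(θ) = 1 / (1 + exp(−a(θ − b)))
Exponent: 1.1 × (0.28 − 2.24) = -2.1560
1/(1 + e^{2.1560}) = 0.1038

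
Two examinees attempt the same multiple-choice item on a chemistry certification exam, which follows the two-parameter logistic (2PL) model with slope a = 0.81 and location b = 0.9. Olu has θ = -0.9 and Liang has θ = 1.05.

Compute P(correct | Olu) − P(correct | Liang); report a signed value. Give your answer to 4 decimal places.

P(θ) = 1 / (1 + exp(−a(θ − b)))
P(Olu) = 0.1888  [exponent -1.4580]
P(Liang) = 0.5303  [exponent 0.1215]
Difference = 0.1888 − 0.5303 = -0.3416

-0.3416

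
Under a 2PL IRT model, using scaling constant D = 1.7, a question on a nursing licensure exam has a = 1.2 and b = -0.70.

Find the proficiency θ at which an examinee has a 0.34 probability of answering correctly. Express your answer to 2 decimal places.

-1.03

P(θ) = 1 / (1 + exp(−D·a(θ − b)))
logit = ln(0.3400/0.6600) = -0.6633
θ = b + logit/(1.7·a) = -0.70 + (-0.6633)/2.0400 = -1.0251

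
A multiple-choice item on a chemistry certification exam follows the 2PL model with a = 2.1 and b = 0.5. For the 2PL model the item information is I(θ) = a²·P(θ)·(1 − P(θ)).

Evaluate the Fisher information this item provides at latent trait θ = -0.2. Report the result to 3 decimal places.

0.670

P = 1/(1+e^{1.4700}) = 0.1869
P(1−P) = 0.1869 × 0.8131 = 0.1520
I = a² × P(1−P) = 2.1² × 0.1520 = 0.67030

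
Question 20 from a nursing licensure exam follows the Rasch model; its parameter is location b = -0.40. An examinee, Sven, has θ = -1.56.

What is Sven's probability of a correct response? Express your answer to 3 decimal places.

P(θ) = 1 / (1 + exp(−(θ − b)))
Exponent: (-1.56 − (-0.40)) = -1.1600
1/(1 + e^{1.1600}) = 0.2387
P = 0.2387

0.239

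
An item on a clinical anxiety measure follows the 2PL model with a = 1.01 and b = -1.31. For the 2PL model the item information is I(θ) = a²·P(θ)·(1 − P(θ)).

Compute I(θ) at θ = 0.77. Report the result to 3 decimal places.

P = 1/(1+e^{-2.1008}) = 0.8910
P(1−P) = 0.8910 × 0.1090 = 0.0971
I = a² × P(1−P) = 1.01² × 0.0971 = 0.09909

0.099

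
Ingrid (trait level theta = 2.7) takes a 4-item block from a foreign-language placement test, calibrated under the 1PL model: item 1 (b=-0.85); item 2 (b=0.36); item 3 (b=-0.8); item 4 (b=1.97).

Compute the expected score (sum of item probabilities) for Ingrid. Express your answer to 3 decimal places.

3.530

P(theta) = 1 / (1 + exp(−(theta − b)))
P_1 = 1/(1+e^{-3.5500}) = 0.9721
P_2 = 1/(1+e^{-2.3400}) = 0.9121
P_3 = 1/(1+e^{-3.5000}) = 0.9707
P_4 = 1/(1+e^{-0.7300}) = 0.6748
E[score] = 0.9721 + 0.9121 + 0.9707 + 0.6748 = 3.5297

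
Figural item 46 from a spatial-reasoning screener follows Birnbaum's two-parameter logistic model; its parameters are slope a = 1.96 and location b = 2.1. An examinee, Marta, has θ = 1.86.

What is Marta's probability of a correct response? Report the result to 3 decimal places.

0.385

P(θ) = 1 / (1 + exp(−a(θ − b)))
Exponent: 1.96 × (1.86 − 2.1) = -0.4704
1/(1 + e^{0.4704}) = 0.3845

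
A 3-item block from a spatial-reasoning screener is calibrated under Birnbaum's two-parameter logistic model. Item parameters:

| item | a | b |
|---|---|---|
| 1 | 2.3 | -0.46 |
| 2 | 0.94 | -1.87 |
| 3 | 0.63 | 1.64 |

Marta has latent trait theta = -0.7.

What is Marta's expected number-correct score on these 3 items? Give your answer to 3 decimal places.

P(theta) = 1 / (1 + exp(−a(theta − b)))
P_1 = 1/(1+e^{0.5520}) = 0.3654
P_2 = 1/(1+e^{-1.0998}) = 0.7502
P_3 = 1/(1+e^{1.4742}) = 0.1863
E[score] = 0.3654 + 0.7502 + 0.1863 = 1.3019

1.302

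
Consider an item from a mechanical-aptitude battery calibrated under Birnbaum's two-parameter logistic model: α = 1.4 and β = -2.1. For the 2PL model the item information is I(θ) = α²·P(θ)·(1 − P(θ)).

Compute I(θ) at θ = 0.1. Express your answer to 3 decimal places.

P = 1/(1+e^{-3.0800}) = 0.9561
P(1−P) = 0.9561 × 0.0439 = 0.0420
I = α² × P(1−P) = 1.4² × 0.0420 = 0.08234

0.082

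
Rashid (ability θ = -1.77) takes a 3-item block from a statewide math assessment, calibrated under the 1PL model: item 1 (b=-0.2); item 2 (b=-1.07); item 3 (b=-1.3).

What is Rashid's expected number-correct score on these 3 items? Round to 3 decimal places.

0.889

P(θ) = 1 / (1 + exp(−(θ − b)))
P_1 = 1/(1+e^{1.5700}) = 0.1722
P_2 = 1/(1+e^{0.7000}) = 0.3318
P_3 = 1/(1+e^{0.4700}) = 0.3846
E[score] = 0.1722 + 0.3318 + 0.3846 = 0.8886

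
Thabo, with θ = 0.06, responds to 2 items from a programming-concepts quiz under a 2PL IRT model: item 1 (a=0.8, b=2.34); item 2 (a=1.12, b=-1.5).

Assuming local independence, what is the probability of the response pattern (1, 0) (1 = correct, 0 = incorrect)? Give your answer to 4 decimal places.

0.0206

P(θ) = 1 / (1 + exp(−a(θ − b)))
P_1 = 1/(1+e^{1.8240}) = 0.1390
P_2 = 1/(1+e^{-1.7472}) = 0.8516
L = P_1 × (1−P_2) = 0.1390 × 0.1484 = 0.02062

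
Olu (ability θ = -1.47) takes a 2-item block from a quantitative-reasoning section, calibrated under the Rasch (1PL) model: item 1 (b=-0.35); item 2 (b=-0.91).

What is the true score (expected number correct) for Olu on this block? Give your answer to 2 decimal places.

0.61

P(θ) = 1 / (1 + exp(−(θ − b)))
P_1 = 1/(1+e^{1.1200}) = 0.2460
P_2 = 1/(1+e^{0.5600}) = 0.3635
E[score] = 0.2460 + 0.3635 = 0.6096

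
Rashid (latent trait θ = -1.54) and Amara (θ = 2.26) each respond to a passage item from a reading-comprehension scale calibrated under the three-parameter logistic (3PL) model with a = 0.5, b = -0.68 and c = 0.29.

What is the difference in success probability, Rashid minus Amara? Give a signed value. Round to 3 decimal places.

P(θ) = c + (1 − c) · 1 / (1 + exp(−a(θ − b)))
P(Rashid) = 0.5698  [exponent -0.4300]
P(Amara) = 0.8673  [exponent 1.4700]
Difference = 0.5698 − 0.8673 = -0.2974

-0.297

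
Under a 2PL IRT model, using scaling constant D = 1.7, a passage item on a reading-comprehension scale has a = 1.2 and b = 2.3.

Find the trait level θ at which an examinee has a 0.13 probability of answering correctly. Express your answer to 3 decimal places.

P(θ) = 1 / (1 + exp(−D·a(θ − b)))
logit = ln(0.1300/0.8700) = -1.9010
θ = b + logit/(1.7·a) = 2.3 + (-1.9010)/2.0400 = 1.3682

1.368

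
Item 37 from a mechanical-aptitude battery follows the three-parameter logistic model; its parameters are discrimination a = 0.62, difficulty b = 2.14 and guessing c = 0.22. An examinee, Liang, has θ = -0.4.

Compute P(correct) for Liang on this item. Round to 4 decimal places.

0.3538

P(θ) = c + (1 − c) · 1 / (1 + exp(−a(θ − b)))
Exponent: 0.62 × (-0.4 − 2.14) = -1.5748
1/(1 + e^{1.5748}) = 0.1715
P = 0.22 + 0.78 × 0.1715 = 0.3538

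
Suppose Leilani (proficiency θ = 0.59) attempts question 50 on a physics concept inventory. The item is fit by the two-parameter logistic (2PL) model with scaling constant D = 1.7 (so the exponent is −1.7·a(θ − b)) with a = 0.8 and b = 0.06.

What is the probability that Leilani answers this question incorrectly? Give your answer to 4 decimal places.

0.3272

P(θ) = 1 / (1 + exp(−D·a(θ − b)))
Exponent: 1.7 × 0.8 × (0.59 − 0.06) = 0.7208
1/(1 + e^{-0.7208}) = 0.6728
P = 0.6728
P(incorrect) = 1 − 0.6728 = 0.3272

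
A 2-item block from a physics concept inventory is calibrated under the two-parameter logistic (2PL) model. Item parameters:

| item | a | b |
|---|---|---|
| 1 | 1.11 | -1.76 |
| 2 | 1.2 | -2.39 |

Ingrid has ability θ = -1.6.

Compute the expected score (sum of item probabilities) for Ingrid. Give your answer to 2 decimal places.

P(θ) = 1 / (1 + exp(−a(θ − b)))
P_1 = 1/(1+e^{-0.1776}) = 0.5443
P_2 = 1/(1+e^{-0.9480}) = 0.7207
E[score] = 0.5443 + 0.7207 = 1.2650

1.26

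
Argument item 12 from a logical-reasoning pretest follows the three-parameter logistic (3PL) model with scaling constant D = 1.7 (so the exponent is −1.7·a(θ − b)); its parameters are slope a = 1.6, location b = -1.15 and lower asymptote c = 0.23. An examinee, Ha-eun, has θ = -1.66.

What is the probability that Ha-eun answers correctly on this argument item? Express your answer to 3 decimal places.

0.384

P(θ) = c + (1 − c) · 1 / (1 + exp(−D·a(θ − b)))
Exponent: 1.7 × 1.6 × (-1.66 − (-1.15)) = -1.3872
1/(1 + e^{1.3872}) = 0.1999
P = 0.23 + 0.77 × 0.1999 = 0.3839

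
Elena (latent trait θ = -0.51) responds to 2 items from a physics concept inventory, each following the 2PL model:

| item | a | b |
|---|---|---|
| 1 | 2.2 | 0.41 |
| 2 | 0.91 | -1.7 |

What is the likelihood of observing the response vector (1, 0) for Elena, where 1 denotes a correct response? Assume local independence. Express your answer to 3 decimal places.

0.030

P(θ) = 1 / (1 + exp(−a(θ − b)))
P_1 = 1/(1+e^{2.0240}) = 0.1167
P_2 = 1/(1+e^{-1.0829}) = 0.7470
L = P_1 × (1−P_2) = 0.1167 × 0.2530 = 0.02952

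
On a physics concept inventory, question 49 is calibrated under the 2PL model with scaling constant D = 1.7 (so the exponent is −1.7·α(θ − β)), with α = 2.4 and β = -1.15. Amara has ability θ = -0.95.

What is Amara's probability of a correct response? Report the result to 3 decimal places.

0.693

P(θ) = 1 / (1 + exp(−D·α(θ − β)))
Exponent: 1.7 × 2.4 × (-0.95 − (-1.15)) = 0.8160
1/(1 + e^{-0.8160}) = 0.6934
P = 0.6934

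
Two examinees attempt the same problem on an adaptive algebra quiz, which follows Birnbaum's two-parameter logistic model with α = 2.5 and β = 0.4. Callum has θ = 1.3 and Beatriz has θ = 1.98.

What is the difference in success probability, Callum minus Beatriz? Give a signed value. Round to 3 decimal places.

-0.076

P(θ) = 1 / (1 + exp(−α(θ − β)))
P(Callum) = 0.9047  [exponent 2.2500]
P(Beatriz) = 0.9811  [exponent 3.9500]
Difference = 0.9047 − 0.9811 = -0.0765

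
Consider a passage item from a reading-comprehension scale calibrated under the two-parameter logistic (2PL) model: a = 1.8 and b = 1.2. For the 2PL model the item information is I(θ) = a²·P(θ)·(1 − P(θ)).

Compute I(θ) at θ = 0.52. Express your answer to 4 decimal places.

0.5689

P = 1/(1+e^{1.2240}) = 0.2272
P(1−P) = 0.2272 × 0.7728 = 0.1756
I = a² × P(1−P) = 1.8² × 0.1756 = 0.56894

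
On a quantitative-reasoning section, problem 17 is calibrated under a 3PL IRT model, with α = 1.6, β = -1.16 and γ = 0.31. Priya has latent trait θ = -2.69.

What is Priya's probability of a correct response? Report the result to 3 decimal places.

0.365

P(θ) = γ + (1 − γ) · 1 / (1 + exp(−α(θ − β)))
Exponent: 1.6 × (-2.69 − (-1.16)) = -2.4480
1/(1 + e^{2.4480}) = 0.0796
P = 0.31 + 0.69 × 0.0796 = 0.3649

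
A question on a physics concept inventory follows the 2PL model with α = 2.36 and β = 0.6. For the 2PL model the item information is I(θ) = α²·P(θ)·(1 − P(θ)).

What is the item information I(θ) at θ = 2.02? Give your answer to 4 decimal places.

P = 1/(1+e^{-3.3512}) = 0.9661
P(1−P) = 0.9661 × 0.0339 = 0.0327
I = α² × P(1−P) = 2.36² × 0.0327 = 0.18218

0.1822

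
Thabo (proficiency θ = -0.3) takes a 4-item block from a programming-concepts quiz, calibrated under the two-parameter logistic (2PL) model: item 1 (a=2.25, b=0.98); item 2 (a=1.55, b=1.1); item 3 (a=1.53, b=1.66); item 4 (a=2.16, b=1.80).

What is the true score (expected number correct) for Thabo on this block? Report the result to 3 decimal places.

0.214

P(θ) = 1 / (1 + exp(−a(θ − b)))
P_1 = 1/(1+e^{2.8800}) = 0.0532
P_2 = 1/(1+e^{2.1700}) = 0.1025
P_3 = 1/(1+e^{2.9988}) = 0.0475
P_4 = 1/(1+e^{4.5360}) = 0.0106
E[score] = 0.0532 + 0.1025 + 0.0475 + 0.0106 = 0.2137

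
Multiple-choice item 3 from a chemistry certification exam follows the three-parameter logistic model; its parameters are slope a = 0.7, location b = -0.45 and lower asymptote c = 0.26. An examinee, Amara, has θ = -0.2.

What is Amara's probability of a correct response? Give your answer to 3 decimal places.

0.662

P(θ) = c + (1 − c) · 1 / (1 + exp(−a(θ − b)))
Exponent: 0.7 × (-0.2 − (-0.45)) = 0.1750
1/(1 + e^{-0.1750}) = 0.5436
P = 0.26 + 0.74 × 0.5436 = 0.6623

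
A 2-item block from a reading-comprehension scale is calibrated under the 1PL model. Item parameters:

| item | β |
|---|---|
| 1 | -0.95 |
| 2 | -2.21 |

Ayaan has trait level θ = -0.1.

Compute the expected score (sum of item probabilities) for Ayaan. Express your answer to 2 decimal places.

1.59

P(θ) = 1 / (1 + exp(−(θ − β)))
P_1 = 1/(1+e^{-0.8500}) = 0.7006
P_2 = 1/(1+e^{-2.1100}) = 0.8919
E[score] = 0.7006 + 0.8919 = 1.5924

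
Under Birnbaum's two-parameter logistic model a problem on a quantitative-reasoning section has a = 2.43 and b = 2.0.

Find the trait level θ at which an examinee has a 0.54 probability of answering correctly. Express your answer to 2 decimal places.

2.07

P(θ) = 1 / (1 + exp(−a(θ − b)))
logit = ln(0.5400/0.4600) = 0.1603
θ = b + logit/(a) = 2.0 + 0.1603/2.4300 = 2.0660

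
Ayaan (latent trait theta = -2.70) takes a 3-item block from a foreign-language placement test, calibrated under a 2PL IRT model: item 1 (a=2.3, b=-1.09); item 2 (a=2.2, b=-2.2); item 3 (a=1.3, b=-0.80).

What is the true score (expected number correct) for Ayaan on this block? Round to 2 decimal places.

P(theta) = 1 / (1 + exp(−a(theta − b)))
P_1 = 1/(1+e^{3.7030}) = 0.0241
P_2 = 1/(1+e^{1.1000}) = 0.2497
P_3 = 1/(1+e^{2.4700}) = 0.0780
E[score] = 0.0241 + 0.2497 + 0.0780 = 0.3518

0.35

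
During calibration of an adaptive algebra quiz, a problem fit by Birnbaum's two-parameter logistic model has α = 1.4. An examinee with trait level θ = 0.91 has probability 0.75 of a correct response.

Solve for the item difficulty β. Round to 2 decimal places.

0.13

P(θ) = 1 / (1 + exp(−α(θ − β)))
logit(0.75) = ln(0.75/0.25) = 1.0986
β = θ − logit/(α) = 0.91 − 1.0986/1.4000 = 0.1253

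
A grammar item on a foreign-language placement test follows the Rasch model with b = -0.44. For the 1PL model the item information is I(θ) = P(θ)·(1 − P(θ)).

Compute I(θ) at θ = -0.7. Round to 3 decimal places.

0.246

P = 1/(1+e^{0.2600}) = 0.4354
P(1−P) = 0.4354 × 0.5646 = 0.2458
I = P(1−P) = 0.24582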